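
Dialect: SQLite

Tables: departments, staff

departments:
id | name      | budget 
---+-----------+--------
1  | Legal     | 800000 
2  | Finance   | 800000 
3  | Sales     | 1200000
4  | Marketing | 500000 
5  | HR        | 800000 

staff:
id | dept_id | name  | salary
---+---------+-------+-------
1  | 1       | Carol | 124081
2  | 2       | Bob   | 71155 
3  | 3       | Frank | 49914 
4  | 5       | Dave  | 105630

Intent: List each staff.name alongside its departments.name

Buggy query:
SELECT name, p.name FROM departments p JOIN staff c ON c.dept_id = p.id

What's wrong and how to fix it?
Bug: Both tables have a 'name' column; the unqualified reference is ambiguous

Fix: Qualify the column with its table alias (c.name)

Corrected query:
SELECT c.name, p.name FROM departments p JOIN staff c ON c.dept_id = p.id

Result:
name  | name   
------+--------
Carol | Legal  
Bob   | Finance
Frank | Sales  
Dave  | HR     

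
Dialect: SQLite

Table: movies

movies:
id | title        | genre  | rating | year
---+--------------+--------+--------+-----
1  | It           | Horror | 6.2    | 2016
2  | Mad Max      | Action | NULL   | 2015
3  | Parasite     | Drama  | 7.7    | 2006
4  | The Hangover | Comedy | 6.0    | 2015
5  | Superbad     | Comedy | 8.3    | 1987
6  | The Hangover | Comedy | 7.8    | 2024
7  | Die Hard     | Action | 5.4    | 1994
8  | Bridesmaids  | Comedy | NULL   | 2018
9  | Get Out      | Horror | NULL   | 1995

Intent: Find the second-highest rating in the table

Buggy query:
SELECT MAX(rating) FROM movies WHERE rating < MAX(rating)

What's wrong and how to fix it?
Bug: MAX(rating) on the right of the comparison is an aggregate-in-WHERE error

Fix: Put the inner MAX in a scalar subquery

Corrected query:
SELECT MAX(rating) FROM movies WHERE rating < (SELECT MAX(rating) FROM movies)

Result:
MAX(rating)
-----------
7.8        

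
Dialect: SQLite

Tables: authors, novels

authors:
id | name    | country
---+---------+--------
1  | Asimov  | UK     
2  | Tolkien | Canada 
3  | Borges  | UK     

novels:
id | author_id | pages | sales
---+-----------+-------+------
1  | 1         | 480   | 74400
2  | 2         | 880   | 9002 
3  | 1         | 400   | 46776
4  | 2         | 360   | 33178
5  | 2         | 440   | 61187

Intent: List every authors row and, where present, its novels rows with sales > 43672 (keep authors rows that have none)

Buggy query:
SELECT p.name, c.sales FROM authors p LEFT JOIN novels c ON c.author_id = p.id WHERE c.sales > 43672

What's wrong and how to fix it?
Bug: A WHERE condition on the right-hand table after LEFT JOIN drops unmatched parents

Fix: Put 'c.sales > 43672' in the JOIN's ON clause instead of WHERE

Corrected query:
SELECT p.name, c.sales FROM authors p LEFT JOIN novels c ON c.author_id = p.id AND c.sales > 43672

Result:
name    | sales
--------+------
Asimov  | 46776
Asimov  | 74400
Tolkien | 61187
Borges  | NULL 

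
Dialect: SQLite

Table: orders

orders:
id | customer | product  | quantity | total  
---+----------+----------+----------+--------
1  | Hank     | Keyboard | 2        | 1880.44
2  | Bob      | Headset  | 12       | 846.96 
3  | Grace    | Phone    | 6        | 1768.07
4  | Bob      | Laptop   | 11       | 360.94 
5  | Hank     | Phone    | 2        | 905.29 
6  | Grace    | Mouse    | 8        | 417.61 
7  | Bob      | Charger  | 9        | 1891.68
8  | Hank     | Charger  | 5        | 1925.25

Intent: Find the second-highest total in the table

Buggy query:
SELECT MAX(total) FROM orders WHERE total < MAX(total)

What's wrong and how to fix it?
Bug: MAX(total) on the right of the comparison is an aggregate-in-WHERE error

Fix: Compute the overall MAX in a subquery, then take MAX of rows below it

Corrected query:
SELECT MAX(total) FROM orders WHERE total < (SELECT MAX(total) FROM orders)

Result:
MAX(total)
----------
1891.68   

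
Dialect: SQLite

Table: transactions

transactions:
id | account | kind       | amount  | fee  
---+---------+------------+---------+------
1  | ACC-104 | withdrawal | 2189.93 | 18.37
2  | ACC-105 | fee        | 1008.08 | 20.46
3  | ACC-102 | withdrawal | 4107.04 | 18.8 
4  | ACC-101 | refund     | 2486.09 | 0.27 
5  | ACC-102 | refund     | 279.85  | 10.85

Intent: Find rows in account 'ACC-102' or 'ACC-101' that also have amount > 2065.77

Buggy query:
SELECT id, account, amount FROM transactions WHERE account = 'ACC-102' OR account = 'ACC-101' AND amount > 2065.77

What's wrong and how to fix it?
Bug: AND binds tighter than OR, so this parses as account = 'ACC-102' OR (account = 'ACC-101' AND amount > 2065.77)

Fix: Add parentheses around the OR so the AND applies to both alternatives

Corrected query:
SELECT id, account, amount FROM transactions WHERE (account = 'ACC-102' OR account = 'ACC-101') AND amount > 2065.77

Result:
id | account | amount 
---+---------+--------
3  | ACC-102 | 4107.04
4  | ACC-101 | 2486.09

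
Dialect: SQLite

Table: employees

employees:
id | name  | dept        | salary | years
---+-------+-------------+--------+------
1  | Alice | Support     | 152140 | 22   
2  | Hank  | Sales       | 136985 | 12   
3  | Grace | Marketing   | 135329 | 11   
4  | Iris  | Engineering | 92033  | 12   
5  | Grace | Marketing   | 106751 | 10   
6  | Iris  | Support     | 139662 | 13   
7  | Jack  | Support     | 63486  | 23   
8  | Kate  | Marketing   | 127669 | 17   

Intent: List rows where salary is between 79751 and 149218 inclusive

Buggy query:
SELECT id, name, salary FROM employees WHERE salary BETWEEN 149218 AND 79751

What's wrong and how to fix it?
Bug: BETWEEN expects the lower bound first; with 149218 AND 79751 the range is empty

Fix: Swap the bounds so the smaller value comes first

Corrected query:
SELECT id, name, salary FROM employees WHERE salary BETWEEN 79751 AND 149218

Result:
id | name  | salary
---+-------+-------
2  | Hank  | 136985
3  | Grace | 135329
4  | Iris  | 92033 
5  | Grace | 106751
6  | Iris  | 139662
8  | Kate  | 127669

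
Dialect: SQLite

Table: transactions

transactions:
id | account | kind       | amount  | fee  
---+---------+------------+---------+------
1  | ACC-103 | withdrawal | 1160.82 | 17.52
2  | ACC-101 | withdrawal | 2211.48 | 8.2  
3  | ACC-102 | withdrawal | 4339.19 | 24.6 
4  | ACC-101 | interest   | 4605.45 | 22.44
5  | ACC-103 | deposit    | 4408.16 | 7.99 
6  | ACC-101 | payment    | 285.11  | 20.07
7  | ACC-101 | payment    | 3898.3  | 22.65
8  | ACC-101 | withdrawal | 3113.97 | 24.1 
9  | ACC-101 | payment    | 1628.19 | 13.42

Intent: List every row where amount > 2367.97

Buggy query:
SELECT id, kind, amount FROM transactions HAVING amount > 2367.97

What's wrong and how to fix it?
Bug: HAVING filters the output of aggregation, but this query has no GROUP BY and no aggregate functions, so SQLite rejects it (HAVING clause on a non-aggregate query); the condition here is per row

Fix: Replace HAVING with WHERE since the condition applies to individual rows

Corrected query:
SELECT id, kind, amount FROM transactions WHERE amount > 2367.97

Result:
id | kind       | amount 
---+------------+--------
3  | withdrawal | 4339.19
4  | interest   | 4605.45
5  | deposit    | 4408.16
7  | payment    | 3898.3 
8  | withdrawal | 3113.97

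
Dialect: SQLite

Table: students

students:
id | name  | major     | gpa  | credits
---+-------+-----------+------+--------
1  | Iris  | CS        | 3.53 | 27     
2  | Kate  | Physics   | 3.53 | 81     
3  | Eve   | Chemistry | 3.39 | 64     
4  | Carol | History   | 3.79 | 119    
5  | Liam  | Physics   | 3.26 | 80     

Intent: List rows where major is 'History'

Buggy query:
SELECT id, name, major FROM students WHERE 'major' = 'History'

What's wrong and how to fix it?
Bug: 'major' in single quotes is a string literal, not the column; the comparison is literal-vs-literal and never true

Fix: Remove the quotes around the column name (or use double quotes for an identifier)

Corrected query:
SELECT id, name, major FROM students WHERE major = 'History'

Result:
id | name  | major  
---+-------+--------
4  | Carol | History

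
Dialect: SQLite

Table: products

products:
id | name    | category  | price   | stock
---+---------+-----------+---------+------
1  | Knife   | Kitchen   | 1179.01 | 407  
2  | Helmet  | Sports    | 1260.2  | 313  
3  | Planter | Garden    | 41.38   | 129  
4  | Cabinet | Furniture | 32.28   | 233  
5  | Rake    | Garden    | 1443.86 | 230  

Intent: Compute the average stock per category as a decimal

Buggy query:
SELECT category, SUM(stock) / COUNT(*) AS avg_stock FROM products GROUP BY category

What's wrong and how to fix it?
Bug: SUM(stock) and COUNT(*) are both integers; the division truncates the fractional part

Fix: Multiply by 1.0 (or CAST to REAL) to force floating-point division

Corrected query:
SELECT category, SUM(stock) * 1.0 / COUNT(*) AS avg_stock FROM products GROUP BY category

Result:
category  | avg_stock
----------+----------
Furniture | 233      
Garden    | 179.5    
Kitchen   | 407      
Sports    | 313      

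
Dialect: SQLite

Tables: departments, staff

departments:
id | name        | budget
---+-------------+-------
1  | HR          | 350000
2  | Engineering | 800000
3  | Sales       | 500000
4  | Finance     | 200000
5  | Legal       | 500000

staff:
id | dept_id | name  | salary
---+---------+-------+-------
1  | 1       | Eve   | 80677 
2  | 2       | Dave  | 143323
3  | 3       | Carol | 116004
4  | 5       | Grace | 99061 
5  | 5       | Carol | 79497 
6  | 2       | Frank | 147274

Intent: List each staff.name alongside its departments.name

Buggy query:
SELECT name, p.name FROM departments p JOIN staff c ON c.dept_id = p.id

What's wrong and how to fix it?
Bug: Both tables have a 'name' column; the unqualified reference is ambiguous

Fix: Prefix ambiguous columns with the table alias

Corrected query:
SELECT c.name, p.name FROM departments p JOIN staff c ON c.dept_id = p.id

Result:
name  | name       
------+------------
Eve   | HR         
Dave  | Engineering
Carol | Sales      
Grace | Legal      
Carol | Legal      
Frank | Engineering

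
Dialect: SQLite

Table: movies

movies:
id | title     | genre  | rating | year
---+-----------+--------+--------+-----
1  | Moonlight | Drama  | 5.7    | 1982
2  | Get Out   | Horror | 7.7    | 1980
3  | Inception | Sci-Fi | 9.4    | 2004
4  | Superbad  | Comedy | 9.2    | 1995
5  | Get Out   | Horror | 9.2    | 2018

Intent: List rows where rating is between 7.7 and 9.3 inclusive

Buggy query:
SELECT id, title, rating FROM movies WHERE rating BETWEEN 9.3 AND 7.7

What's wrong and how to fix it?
Bug: The bounds are reversed; BETWEEN a AND b requires a <= b to match anything

Fix: Write BETWEEN 7.7 AND 9.3

Corrected query:
SELECT id, title, rating FROM movies WHERE rating BETWEEN 7.7 AND 9.3

Result:
id | title    | rating
---+----------+-------
2  | Get Out  | 7.7   
4  | Superbad | 9.2   
5  | Get Out  | 9.2   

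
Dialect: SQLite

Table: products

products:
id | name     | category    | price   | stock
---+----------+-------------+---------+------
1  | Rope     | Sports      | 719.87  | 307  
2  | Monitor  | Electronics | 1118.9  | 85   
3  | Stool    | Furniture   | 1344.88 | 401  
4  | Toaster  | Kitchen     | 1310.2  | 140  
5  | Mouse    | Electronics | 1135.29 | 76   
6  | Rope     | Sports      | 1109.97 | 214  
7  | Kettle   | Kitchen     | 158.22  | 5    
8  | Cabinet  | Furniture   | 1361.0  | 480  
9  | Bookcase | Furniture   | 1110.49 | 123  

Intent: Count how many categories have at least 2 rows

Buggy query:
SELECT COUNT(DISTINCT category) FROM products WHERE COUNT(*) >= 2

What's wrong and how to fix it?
Bug: WHERE filters individual rows, not groups, so a group-level COUNT is invalid there

Fix: Group first with HAVING COUNT(*) >= 2, then COUNT the resulting groups

Corrected query:
SELECT COUNT(*) FROM (SELECT category FROM products GROUP BY category HAVING COUNT(*) >= 2)

Result:
COUNT(*)
--------
4       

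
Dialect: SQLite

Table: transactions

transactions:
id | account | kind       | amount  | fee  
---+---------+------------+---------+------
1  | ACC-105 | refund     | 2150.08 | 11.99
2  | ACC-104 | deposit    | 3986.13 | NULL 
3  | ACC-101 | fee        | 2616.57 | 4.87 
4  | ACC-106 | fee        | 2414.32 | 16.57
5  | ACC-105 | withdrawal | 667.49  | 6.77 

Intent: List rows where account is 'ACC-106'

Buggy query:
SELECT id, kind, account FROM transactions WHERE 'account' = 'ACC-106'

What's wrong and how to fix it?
Bug: 'account' in single quotes is a string literal, not the column; the comparison is literal-vs-literal and never true

Fix: Remove the quotes around the column name (or use double quotes for an identifier)

Corrected query:
SELECT id, kind, account FROM transactions WHERE account = 'ACC-106'

Result:
id | kind | account
---+------+--------
4  | fee  | ACC-106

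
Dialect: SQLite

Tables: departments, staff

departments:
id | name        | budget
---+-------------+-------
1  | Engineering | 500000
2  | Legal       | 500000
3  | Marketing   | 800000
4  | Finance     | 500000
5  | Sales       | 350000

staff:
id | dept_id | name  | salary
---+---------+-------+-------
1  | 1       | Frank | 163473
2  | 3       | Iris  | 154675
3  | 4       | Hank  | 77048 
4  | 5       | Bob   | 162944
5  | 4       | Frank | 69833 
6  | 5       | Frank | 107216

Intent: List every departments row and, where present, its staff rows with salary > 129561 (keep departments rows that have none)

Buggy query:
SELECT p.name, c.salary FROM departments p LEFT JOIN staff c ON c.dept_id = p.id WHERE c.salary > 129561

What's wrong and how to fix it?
Bug: Filtering c.salary in WHERE discards the NULL rows produced by LEFT JOIN, turning it into an inner join

Fix: Move the right-table condition into the ON clause so unmatched parents are kept

Corrected query:
SELECT p.name, c.salary FROM departments p LEFT JOIN staff c ON c.dept_id = p.id AND c.salary > 129561

Result:
name        | salary
------------+-------
Engineering | 163473
Legal       | NULL  
Marketing   | 154675
Finance     | NULL  
Sales       | 162944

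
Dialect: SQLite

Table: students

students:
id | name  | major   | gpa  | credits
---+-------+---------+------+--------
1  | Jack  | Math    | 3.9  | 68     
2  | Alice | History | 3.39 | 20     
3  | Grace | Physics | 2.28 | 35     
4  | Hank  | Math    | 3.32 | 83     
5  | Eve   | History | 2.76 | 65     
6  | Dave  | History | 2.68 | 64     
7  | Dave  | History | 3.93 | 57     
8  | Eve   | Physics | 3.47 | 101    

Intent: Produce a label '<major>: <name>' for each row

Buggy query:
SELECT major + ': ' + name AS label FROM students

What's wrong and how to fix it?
Bug: '+' is numeric addition; on text columns SQLite converts them to 0 instead of concatenating

Fix: Use the || operator for string concatenation

Corrected query:
SELECT major || ': ' || name AS label FROM students

Result:
label         
--------------
Math: Jack    
History: Alice
Physics: Grace
Math: Hank    
History: Eve  
History: Dave 
History: Dave 
Physics: Eve  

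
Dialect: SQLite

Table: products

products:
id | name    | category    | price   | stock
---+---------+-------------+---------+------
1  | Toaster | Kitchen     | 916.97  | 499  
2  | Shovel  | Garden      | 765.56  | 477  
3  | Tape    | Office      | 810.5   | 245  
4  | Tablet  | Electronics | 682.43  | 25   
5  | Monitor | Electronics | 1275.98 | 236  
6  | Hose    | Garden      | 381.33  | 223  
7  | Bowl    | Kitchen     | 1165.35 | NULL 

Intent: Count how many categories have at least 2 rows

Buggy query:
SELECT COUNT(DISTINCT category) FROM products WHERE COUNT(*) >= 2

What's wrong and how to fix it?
Bug: COUNT(*) cannot appear in WHERE; the per-group count doesn't exist yet

Fix: Group first with HAVING COUNT(*) >= 2, then COUNT the resulting groups

Corrected query:
SELECT COUNT(*) FROM (SELECT category FROM products GROUP BY category HAVING COUNT(*) >= 2)

Result:
COUNT(*)
--------
3       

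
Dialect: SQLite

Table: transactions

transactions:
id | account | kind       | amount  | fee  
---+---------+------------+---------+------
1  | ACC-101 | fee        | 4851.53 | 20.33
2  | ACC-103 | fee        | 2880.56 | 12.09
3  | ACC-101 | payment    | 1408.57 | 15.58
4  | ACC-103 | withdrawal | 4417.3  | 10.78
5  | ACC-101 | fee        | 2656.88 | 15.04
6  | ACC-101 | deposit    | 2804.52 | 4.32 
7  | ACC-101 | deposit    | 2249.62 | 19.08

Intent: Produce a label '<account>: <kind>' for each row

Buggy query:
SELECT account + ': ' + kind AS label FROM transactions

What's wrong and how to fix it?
Bug: SQLite uses || for string concatenation; + coerces text to numbers (yielding 0)

Fix: Replace + with || to concatenate text

Corrected query:
SELECT account || ': ' || kind AS label FROM transactions

Result:
label              
-------------------
ACC-101: fee       
ACC-103: fee       
ACC-101: payment   
ACC-103: withdrawal
ACC-101: fee       
ACC-101: deposit   
ACC-101: deposit   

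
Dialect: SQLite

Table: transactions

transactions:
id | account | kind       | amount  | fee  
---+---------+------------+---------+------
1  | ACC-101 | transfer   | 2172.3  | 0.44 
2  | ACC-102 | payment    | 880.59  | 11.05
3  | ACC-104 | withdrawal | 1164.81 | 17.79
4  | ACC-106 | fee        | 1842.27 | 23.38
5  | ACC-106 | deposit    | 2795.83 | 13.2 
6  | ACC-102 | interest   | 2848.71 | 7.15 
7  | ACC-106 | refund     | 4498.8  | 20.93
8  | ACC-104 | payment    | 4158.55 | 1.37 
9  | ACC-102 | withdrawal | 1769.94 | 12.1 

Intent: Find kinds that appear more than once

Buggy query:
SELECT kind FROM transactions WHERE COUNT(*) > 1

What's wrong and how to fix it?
Bug: WHERE can't reference COUNT(*); aggregates are computed after WHERE

Fix: Group first, then use HAVING for the count condition

Corrected query:
SELECT kind FROM transactions GROUP BY kind HAVING COUNT(*) > 1

Result:
kind      
----------
payment   
withdrawal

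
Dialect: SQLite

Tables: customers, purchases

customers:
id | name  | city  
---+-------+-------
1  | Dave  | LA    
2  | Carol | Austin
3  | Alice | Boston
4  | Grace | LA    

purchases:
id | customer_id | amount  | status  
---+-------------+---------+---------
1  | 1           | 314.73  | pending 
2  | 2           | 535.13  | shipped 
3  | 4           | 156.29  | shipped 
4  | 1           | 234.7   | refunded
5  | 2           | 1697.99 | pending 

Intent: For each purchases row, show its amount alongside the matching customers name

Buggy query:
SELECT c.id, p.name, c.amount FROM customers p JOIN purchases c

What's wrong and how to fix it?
Bug: JOIN with no ON clause produces a cartesian product; every purchases row pairs with every customers row

Fix: Specify the join condition linking the foreign key to the parent id

Corrected query:
SELECT c.id, p.name, c.amount FROM customers p JOIN purchases c ON c.customer_id = p.id

Result:
id | name  | amount 
---+-------+--------
1  | Dave  | 314.73 
2  | Carol | 535.13 
3  | Grace | 156.29 
4  | Dave  | 234.7  
5  | Carol | 1697.99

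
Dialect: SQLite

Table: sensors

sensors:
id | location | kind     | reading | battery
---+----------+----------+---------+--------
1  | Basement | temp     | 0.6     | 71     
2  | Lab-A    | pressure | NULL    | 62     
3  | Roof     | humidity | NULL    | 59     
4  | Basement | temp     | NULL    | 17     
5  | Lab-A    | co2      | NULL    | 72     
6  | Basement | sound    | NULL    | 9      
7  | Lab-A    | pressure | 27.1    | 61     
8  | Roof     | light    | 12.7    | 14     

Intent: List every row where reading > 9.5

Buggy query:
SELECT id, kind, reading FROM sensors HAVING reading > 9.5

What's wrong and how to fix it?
Bug: HAVING filters the output of aggregation, but this query has no GROUP BY and no aggregate functions, so SQLite rejects it (HAVING clause on a non-aggregate query); the condition here is per row

Fix: Use WHERE for row-level filtering

Corrected query:
SELECT id, kind, reading FROM sensors WHERE reading > 9.5

Result:
id | kind     | reading
---+----------+--------
7  | pressure | 27.1   
8  | light    | 12.7   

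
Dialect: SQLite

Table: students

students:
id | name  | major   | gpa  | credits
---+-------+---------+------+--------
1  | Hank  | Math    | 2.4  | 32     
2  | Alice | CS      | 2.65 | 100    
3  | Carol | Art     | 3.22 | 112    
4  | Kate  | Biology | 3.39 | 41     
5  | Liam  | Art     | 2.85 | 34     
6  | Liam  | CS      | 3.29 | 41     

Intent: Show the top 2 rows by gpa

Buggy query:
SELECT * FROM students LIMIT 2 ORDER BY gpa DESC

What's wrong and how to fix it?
Bug: ORDER BY cannot follow LIMIT; LIMIT is the final clause

Fix: Sort with ORDER BY, then apply LIMIT

Corrected query:
SELECT * FROM students ORDER BY gpa DESC LIMIT 2

Result:
id | name | major   | gpa  | credits
---+------+---------+------+--------
4  | Kate | Biology | 3.39 | 41     
6  | Liam | CS      | 3.29 | 41     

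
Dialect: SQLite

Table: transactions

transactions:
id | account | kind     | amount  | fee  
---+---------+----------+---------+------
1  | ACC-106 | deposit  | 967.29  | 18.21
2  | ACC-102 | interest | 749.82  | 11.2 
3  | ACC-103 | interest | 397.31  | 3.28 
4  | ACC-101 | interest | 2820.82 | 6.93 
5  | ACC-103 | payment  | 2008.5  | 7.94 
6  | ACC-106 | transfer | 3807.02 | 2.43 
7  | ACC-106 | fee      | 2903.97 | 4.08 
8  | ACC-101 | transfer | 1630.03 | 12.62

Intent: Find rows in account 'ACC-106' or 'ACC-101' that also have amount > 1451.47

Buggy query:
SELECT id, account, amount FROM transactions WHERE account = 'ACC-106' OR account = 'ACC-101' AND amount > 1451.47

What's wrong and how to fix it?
Bug: AND binds tighter than OR, so this parses as account = 'ACC-106' OR (account = 'ACC-101' AND amount > 1451.47)

Fix: Group the OR with parentheses (or use IN), then AND the threshold

Corrected query:
SELECT id, account, amount FROM transactions WHERE (account = 'ACC-106' OR account = 'ACC-101') AND amount > 1451.47

Result:
id | account | amount 
---+---------+--------
4  | ACC-101 | 2820.82
6  | ACC-106 | 3807.02
7  | ACC-106 | 2903.97
8  | ACC-101 | 1630.03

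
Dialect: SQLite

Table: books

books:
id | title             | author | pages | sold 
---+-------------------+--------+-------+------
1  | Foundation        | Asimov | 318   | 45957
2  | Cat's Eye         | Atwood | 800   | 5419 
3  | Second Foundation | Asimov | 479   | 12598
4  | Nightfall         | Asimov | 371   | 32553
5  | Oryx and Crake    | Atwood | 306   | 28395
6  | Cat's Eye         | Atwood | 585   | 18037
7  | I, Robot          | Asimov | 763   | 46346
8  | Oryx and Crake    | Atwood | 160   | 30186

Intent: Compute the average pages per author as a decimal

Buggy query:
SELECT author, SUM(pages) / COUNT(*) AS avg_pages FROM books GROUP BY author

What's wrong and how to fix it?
Bug: Both operands are integers, so '/' performs integer division and truncates

Fix: Cast one side to REAL so the division keeps the fractional part

Corrected query:
SELECT author, SUM(pages) * 1.0 / COUNT(*) AS avg_pages FROM books GROUP BY author

Result:
author | avg_pages
-------+----------
Asimov | 482.75   
Atwood | 462.75   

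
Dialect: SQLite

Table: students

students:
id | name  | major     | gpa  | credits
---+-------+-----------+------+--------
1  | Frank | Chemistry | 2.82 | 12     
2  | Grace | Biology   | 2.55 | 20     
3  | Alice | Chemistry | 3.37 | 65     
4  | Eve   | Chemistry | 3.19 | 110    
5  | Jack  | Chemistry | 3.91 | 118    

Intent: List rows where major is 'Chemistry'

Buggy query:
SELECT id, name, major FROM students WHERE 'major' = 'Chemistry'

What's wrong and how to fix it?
Bug: Single quotes denote string literals in SQL; the column name is being compared as a constant string

Fix: Reference the column as major without single quotes

Corrected query:
SELECT id, name, major FROM students WHERE major = 'Chemistry'

Result:
id | name  | major    
---+-------+----------
1  | Frank | Chemistry
3  | Alice | Chemistry
4  | Eve   | Chemistry
5  | Jack  | Chemistry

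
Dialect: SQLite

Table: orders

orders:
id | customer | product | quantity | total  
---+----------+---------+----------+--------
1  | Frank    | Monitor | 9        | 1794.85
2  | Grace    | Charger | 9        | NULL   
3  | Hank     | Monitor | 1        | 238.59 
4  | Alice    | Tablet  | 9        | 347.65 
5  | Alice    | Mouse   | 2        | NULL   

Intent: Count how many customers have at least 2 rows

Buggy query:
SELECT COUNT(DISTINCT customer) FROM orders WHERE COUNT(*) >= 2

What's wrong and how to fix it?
Bug: WHERE filters individual rows, not groups, so a group-level COUNT is invalid there

Fix: Group first with HAVING COUNT(*) >= 2, then COUNT the resulting groups

Corrected query:
SELECT COUNT(*) FROM (SELECT customer FROM orders GROUP BY customer HAVING COUNT(*) >= 2)

Result:
COUNT(*)
--------
1       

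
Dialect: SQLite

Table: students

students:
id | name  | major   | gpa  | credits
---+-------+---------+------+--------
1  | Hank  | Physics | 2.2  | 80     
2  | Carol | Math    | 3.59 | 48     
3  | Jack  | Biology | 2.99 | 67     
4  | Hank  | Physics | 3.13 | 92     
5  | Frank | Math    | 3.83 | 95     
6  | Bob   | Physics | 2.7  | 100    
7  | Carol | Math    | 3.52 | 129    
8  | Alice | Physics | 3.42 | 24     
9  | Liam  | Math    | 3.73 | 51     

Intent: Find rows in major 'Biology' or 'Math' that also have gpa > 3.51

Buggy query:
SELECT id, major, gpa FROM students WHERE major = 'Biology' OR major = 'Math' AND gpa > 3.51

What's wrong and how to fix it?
Bug: AND binds tighter than OR, so this parses as major = 'Biology' OR (major = 'Math' AND gpa > 3.51)

Fix: Add parentheses around the OR so the AND applies to both alternatives

Corrected query:
SELECT id, major, gpa FROM students WHERE (major = 'Biology' OR major = 'Math') AND gpa > 3.51

Result:
id | major | gpa 
---+-------+-----
2  | Math  | 3.59
5  | Math  | 3.83
7  | Math  | 3.52
9  | Math  | 3.73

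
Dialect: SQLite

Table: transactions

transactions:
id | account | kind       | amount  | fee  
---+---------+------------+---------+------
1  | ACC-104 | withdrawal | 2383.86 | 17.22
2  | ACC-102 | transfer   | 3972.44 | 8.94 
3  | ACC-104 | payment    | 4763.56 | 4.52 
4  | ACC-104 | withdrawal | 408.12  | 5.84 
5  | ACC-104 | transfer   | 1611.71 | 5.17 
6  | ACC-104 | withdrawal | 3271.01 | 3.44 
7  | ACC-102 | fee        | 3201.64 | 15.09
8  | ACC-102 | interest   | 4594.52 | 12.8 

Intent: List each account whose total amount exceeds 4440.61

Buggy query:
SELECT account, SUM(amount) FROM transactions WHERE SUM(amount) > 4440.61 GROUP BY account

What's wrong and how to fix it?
Bug: WHERE runs before GROUP BY, so aggregates aren't available there

Fix: Move the aggregate condition to a HAVING clause

Corrected query:
SELECT account, SUM(amount) FROM transactions GROUP BY account HAVING SUM(amount) > 4440.61

Result:
account | SUM(amount)
--------+------------
ACC-102 | 11768.6    
ACC-104 | 12438.26   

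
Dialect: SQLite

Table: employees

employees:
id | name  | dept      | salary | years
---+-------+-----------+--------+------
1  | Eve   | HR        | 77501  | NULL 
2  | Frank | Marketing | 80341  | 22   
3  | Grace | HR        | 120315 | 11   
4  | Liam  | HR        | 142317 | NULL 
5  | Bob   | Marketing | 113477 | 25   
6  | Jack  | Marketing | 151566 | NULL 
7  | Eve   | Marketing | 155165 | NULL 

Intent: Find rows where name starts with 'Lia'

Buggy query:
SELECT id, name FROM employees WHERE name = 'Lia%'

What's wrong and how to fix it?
Bug: Wildcards only work with LIKE; '=' treats '%' as a literal character

Fix: Replace '=' with LIKE so 'Lia%' is treated as a pattern

Corrected query:
SELECT id, name FROM employees WHERE name LIKE 'Lia%'

Result:
id | name
---+-----
4  | Liam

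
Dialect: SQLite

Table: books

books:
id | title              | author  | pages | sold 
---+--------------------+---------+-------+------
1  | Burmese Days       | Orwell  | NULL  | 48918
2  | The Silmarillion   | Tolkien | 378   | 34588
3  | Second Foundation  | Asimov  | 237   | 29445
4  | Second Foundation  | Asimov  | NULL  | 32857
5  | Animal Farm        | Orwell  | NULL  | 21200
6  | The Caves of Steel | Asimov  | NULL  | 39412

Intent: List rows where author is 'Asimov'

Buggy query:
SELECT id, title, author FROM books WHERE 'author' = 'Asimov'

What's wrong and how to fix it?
Bug: Single quotes denote string literals in SQL; the column name is being compared as a constant string

Fix: Remove the quotes around the column name (or use double quotes for an identifier)

Corrected query:
SELECT id, title, author FROM books WHERE author = 'Asimov'

Result:
id | title              | author
---+--------------------+-------
3  | Second Foundation  | Asimov
4  | Second Foundation  | Asimov
6  | The Caves of Steel | Asimov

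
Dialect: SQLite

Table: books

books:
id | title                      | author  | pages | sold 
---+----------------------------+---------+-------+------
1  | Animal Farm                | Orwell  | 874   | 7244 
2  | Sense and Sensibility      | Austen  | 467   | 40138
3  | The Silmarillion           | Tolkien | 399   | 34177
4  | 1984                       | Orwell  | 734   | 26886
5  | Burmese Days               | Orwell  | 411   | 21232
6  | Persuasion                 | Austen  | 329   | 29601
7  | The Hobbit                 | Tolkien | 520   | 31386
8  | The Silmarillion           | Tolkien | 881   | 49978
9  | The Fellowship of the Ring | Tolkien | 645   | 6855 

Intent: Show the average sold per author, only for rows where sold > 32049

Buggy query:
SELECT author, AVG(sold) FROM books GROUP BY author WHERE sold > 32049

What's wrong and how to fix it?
Bug: Row-level WHERE must come before GROUP BY in the clause order

Fix: Place WHERE between FROM and GROUP BY

Corrected query:
SELECT author, AVG(sold) FROM books WHERE sold > 32049 GROUP BY author

Result:
author  | AVG(sold)
--------+----------
Austen  | 40138    
Tolkien | 42077.5  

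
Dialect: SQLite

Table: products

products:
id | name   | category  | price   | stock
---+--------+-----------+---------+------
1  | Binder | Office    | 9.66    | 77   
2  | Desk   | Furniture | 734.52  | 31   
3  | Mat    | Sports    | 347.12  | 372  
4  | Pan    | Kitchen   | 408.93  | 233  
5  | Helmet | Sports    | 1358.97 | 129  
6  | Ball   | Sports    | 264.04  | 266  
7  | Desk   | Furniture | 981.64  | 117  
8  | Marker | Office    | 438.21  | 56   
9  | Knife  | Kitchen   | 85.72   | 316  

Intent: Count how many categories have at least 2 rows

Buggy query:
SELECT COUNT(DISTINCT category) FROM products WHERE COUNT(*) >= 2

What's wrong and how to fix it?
Bug: COUNT(*) cannot appear in WHERE; the per-group count doesn't exist yet

Fix: Group first with HAVING COUNT(*) >= 2, then COUNT the resulting groups

Corrected query:
SELECT COUNT(*) FROM (SELECT category FROM products GROUP BY category HAVING COUNT(*) >= 2)

Result:
COUNT(*)
--------
4       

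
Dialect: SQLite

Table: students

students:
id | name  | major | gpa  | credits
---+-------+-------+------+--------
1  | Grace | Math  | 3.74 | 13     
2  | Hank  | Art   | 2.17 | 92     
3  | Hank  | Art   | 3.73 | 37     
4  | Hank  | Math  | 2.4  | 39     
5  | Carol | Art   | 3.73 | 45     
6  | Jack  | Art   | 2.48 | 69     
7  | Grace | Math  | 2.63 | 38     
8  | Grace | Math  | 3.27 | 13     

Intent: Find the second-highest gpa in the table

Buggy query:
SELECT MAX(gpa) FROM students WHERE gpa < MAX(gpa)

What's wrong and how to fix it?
Bug: MAX(gpa) on the right of the comparison is an aggregate-in-WHERE error

Fix: Put the inner MAX in a scalar subquery

Corrected query:
SELECT MAX(gpa) FROM students WHERE gpa < (SELECT MAX(gpa) FROM students)

Result:
MAX(gpa)
--------
3.73    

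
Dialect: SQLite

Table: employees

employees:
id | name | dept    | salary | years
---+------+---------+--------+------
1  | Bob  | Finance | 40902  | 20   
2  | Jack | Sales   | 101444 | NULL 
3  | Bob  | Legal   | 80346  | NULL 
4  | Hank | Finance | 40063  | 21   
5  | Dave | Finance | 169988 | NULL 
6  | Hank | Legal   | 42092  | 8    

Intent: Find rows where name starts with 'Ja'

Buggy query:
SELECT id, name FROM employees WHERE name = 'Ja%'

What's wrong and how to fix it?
Bug: '=' compares the literal string including the % character; pattern matching needs LIKE

Fix: Use LIKE for wildcard pattern matching

Corrected query:
SELECT id, name FROM employees WHERE name LIKE 'Ja%'

Result:
id | name
---+-----
2  | Jack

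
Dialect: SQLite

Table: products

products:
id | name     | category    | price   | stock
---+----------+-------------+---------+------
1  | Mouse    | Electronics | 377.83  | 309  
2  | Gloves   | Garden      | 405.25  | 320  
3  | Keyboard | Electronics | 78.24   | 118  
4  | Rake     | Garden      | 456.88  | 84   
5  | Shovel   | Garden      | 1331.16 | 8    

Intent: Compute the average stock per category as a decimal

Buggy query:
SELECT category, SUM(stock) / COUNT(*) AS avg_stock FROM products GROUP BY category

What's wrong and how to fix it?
Bug: Both operands are integers, so '/' performs integer division and truncates

Fix: Multiply by 1.0 (or CAST to REAL) to force floating-point division

Corrected query:
SELECT category, SUM(stock) * 1.0 / COUNT(*) AS avg_stock FROM products GROUP BY category

Result:
category    | avg_stock 
------------+-----------
Electronics | 213.5     
Garden      | 137.333333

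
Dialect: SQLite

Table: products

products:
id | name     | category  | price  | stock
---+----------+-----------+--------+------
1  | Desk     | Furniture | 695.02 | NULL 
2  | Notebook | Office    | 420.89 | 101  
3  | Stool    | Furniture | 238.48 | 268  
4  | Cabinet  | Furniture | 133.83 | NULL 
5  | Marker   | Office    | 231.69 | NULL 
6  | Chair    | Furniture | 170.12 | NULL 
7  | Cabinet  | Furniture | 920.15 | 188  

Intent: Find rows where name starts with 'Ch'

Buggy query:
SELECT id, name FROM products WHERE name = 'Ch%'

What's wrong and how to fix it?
Bug: Wildcards only work with LIKE; '=' treats '%' as a literal character

Fix: Replace '=' with LIKE so 'Ch%' is treated as a pattern

Corrected query:
SELECT id, name FROM products WHERE name LIKE 'Ch%'

Result:
id | name 
---+------
6  | Chair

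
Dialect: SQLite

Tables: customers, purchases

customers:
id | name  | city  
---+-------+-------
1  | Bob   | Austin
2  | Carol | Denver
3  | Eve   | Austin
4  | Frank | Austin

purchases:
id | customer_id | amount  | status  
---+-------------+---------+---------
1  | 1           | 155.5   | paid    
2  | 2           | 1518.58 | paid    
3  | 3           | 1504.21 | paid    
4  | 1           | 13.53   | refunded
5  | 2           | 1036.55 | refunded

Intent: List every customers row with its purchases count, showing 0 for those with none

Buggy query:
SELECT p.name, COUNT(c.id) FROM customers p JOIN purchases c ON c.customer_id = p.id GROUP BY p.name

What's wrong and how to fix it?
Bug: An inner join excludes parents with zero children

Fix: Switch to LEFT JOIN to retain unmatched parent rows

Corrected query:
SELECT p.name, COUNT(c.id) FROM customers p LEFT JOIN purchases c ON c.customer_id = p.id GROUP BY p.name

Result:
name  | COUNT(c.id)
------+------------
Bob   | 2          
Carol | 2          
Eve   | 1          
Frank | 0          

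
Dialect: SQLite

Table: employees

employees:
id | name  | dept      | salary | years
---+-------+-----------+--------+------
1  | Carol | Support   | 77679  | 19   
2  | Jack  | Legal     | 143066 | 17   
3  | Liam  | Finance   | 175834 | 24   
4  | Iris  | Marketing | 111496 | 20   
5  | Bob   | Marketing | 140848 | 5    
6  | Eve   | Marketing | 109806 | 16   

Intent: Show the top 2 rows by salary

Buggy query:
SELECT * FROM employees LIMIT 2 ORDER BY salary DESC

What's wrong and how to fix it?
Bug: LIMIT must come after ORDER BY

Fix: Sort with ORDER BY, then apply LIMIT

Corrected query:
SELECT * FROM employees ORDER BY salary DESC LIMIT 2

Result:
id | name | dept    | salary | years
---+------+---------+--------+------
3  | Liam | Finance | 175834 | 24   
2  | Jack | Legal   | 143066 | 17   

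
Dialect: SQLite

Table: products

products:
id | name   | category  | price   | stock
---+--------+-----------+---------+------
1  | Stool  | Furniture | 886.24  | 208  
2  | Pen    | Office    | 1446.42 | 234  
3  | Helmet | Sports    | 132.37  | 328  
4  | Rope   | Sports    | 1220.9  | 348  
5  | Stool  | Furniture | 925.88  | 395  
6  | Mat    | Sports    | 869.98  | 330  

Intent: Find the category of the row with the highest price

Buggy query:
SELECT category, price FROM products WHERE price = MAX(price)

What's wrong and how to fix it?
Bug: MAX(price) is an aggregate and cannot be used directly in WHERE

Fix: Use a subquery: WHERE price = (SELECT MAX(price) FROM products)

Corrected query:
SELECT category, price FROM products WHERE price = (SELECT MAX(price) FROM products)

Result:
category | price  
---------+--------
Office   | 1446.42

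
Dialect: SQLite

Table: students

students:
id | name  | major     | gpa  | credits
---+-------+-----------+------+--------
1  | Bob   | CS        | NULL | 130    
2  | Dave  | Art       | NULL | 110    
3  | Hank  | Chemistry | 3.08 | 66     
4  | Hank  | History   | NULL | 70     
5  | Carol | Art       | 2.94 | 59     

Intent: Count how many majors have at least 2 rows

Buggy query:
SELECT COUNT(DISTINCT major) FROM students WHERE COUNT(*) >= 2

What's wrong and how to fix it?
Bug: WHERE filters individual rows, not groups, so a group-level COUNT is invalid there

Fix: Group first with HAVING COUNT(*) >= 2, then COUNT the resulting groups

Corrected query:
SELECT COUNT(*) FROM (SELECT major FROM students GROUP BY major HAVING COUNT(*) >= 2)

Result:
COUNT(*)
--------
1       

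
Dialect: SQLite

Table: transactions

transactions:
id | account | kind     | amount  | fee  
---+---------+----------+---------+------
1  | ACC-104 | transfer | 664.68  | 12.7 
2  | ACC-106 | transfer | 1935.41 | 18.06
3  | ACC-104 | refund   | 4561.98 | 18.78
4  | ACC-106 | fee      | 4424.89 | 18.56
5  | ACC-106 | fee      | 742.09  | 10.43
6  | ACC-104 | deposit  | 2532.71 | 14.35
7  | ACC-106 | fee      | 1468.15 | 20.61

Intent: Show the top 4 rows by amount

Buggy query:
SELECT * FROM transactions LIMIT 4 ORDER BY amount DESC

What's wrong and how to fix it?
Bug: LIMIT must come after ORDER BY

Fix: Swap the clauses: ORDER BY first, then LIMIT

Corrected query:
SELECT * FROM transactions ORDER BY amount DESC LIMIT 4

Result:
id | account | kind     | amount  | fee  
---+---------+----------+---------+------
3  | ACC-104 | refund   | 4561.98 | 18.78
4  | ACC-106 | fee      | 4424.89 | 18.56
6  | ACC-104 | deposit  | 2532.71 | 14.35
2  | ACC-106 | transfer | 1935.41 | 18.06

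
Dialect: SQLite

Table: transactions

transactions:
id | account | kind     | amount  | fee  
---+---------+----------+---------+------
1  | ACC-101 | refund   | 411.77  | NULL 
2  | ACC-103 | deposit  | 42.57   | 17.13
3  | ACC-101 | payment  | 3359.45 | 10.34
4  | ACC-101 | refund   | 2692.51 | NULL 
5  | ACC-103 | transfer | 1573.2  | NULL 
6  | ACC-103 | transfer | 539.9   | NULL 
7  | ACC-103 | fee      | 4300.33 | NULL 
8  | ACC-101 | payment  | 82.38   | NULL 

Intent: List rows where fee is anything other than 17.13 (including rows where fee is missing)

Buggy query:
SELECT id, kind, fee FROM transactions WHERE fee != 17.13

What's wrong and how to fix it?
Bug: Inequality against NULL is unknown, not true; rows with NULL are dropped

Fix: Add an explicit OR fee IS NULL to include the missing-value rows

Corrected query:
SELECT id, kind, fee FROM transactions WHERE fee != 17.13 OR fee IS NULL

Result:
id | kind     | fee  
---+----------+------
1  | refund   | NULL 
3  | payment  | 10.34
4  | refund   | NULL 
5  | transfer | NULL 
6  | transfer | NULL 
7  | fee      | NULL 
8  | payment  | NULL 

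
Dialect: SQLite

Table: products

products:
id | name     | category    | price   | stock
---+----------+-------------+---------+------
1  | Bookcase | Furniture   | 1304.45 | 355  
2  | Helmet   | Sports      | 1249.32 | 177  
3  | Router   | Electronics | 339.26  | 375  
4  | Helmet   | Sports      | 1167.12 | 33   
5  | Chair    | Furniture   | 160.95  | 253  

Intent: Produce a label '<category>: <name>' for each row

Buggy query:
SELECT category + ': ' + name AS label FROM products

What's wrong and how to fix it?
Bug: '+' is numeric addition; on text columns SQLite converts them to 0 instead of concatenating

Fix: Use the || operator for string concatenation

Corrected query:
SELECT category || ': ' || name AS label FROM products

Result:
label              
-------------------
Furniture: Bookcase
Sports: Helmet     
Electronics: Router
Sports: Helmet     
Furniture: Chair   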